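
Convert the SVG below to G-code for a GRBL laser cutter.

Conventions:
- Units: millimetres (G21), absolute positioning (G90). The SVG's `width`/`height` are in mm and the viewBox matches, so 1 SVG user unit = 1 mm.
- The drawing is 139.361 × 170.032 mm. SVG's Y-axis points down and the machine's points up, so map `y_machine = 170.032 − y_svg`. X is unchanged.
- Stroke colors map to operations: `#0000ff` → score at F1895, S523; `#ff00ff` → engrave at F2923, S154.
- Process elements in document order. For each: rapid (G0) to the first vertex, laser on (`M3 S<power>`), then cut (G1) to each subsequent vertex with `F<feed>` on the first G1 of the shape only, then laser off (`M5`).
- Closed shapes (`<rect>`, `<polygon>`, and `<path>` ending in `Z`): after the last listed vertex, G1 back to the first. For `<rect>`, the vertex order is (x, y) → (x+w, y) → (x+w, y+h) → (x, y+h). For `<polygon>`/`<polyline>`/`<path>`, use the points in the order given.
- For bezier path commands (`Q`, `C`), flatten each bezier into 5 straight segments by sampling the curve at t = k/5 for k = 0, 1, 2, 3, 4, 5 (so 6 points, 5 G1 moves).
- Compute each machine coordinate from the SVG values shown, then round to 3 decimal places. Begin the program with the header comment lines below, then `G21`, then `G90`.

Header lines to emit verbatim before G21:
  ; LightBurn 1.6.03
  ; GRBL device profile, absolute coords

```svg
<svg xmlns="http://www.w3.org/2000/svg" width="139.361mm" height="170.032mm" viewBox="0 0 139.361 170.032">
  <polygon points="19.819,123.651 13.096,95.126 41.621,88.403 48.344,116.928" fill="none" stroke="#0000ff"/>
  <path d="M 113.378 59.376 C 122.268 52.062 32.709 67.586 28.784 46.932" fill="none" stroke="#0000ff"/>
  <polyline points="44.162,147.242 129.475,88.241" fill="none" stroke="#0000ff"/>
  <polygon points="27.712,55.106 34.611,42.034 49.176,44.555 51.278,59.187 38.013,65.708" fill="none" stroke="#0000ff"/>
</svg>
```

; LightBurn 1.6.03
; GRBL device profile, absolute coords
G21
G90
G0 X19.819 Y46.381
M3 S523
G1 X13.096 Y74.906 F1895
G1 X41.621 Y81.629
G1 X48.344 Y53.104
G1 X19.819 Y46.381
M5
G0 X113.378 Y110.656
M3 S523
G1 X108.371 Y112.776 F1895
G1 X88.572 Y112.248
G1 X62.817 Y111.904
G1 X39.942 Y114.577
G1 X28.784 Y123.100
M5
G0 X44.162 Y22.790
M3 S523
G1 X129.475 Y81.791 F1895
M5
G0 X27.712 Y114.926
M3 S523
G1 X34.611 Y127.998 F1895
G1 X49.176 Y125.477
G1 X51.278 Y110.845
G1 X38.013 Y104.324
G1 X27.712 Y114.926
M5

1 u = 1 mm; y_m = 170.032 − y.

[1] `<polygon>` regular polygon, #0000ff→score S523 F1895: (19.819,46.381) → (13.096,74.906) → (41.621,81.629) → (48.344,53.104) → (19.819,46.381) (closed)

[2] `<path>` cubic bezier, #0000ff→score S523 F1895: (113.378,110.656) → (108.371,112.776) → (88.572,112.248) → (62.817,111.904) → (39.942,114.577) → (28.784,123.100)

[3] `<polyline>` line segment, #0000ff→score S523 F1895: (44.162,22.790) → (129.475,81.791)

[4] `<polygon>` regular polygon, #0000ff→score S523 F1895: (27.712,114.926) → (34.611,127.998) → (49.176,125.477) → (51.278,110.845) → (38.013,104.324) → (27.712,114.926) (closed)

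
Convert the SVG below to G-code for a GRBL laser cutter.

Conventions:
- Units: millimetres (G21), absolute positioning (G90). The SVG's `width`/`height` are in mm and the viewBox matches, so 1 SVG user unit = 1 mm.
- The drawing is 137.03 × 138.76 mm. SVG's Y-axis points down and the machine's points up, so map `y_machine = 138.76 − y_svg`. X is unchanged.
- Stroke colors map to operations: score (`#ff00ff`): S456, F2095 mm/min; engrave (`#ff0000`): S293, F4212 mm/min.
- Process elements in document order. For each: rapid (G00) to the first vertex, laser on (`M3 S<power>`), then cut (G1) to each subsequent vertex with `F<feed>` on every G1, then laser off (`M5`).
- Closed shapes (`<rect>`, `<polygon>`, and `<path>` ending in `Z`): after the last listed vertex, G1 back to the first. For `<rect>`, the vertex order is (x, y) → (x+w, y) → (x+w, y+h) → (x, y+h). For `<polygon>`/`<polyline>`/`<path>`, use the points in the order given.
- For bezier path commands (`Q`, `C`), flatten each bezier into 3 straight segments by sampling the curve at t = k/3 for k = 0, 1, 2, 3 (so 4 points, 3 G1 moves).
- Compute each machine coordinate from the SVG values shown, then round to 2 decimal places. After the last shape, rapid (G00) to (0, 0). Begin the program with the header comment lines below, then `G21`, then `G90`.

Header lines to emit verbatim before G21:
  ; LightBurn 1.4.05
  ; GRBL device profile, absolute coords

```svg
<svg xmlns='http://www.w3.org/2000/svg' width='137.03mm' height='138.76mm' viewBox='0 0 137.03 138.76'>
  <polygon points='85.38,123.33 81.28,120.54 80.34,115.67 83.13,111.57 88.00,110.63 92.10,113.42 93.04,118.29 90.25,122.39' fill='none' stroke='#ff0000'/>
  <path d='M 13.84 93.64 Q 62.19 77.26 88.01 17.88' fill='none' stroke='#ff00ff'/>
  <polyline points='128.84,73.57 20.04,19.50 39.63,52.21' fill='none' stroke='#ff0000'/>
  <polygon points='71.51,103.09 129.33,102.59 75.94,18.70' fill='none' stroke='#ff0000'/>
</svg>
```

viewBox `0 0 137.03 138.76` with mm width/height → 1 unit = 1 mm. Flip: y_m = 138.76 − y_svg.

**Shape 1** — `<polygon>` regular polygon, stroke `#ff0000` → engrave (S293, F4212). Machine vertices: (85.38,15.43) → (81.28,18.22) → (80.34,23.09) → (83.13,27.19) → (88.00,28.13) → (92.10,25.34) → (93.04,20.47) → (90.25,16.37) → (85.38,15.43). Closed: final G1 returns to the first vertex.

**Shape 2** — `<path>` quadratic bezier, stroke `#ff00ff` → score (S456, F2095). Control points (SVG): P0=(13.84,93.64), P1=(62.19,77.26), P2=(88.01,17.88); sampled at t=k/3. Machine vertices: (13.84,45.12) → (43.57,60.82) → (68.29,86.07) → (88.01,120.88). Open path.

**Shape 3** — `<polyline>` open polyline, stroke `#ff0000` → engrave (S293, F4212). Machine vertices: (128.84,65.19) → (20.04,119.26) → (39.63,86.55). Open path.

**Shape 4** — `<polygon>` closed polygon, stroke `#ff0000` → engrave (S293, F4212). Machine vertices: (71.51,35.67) → (129.33,36.17) → (75.94,120.06) → (71.51,35.67). Closed: final G1 returns to the first vertex.

; LightBurn 1.4.05
; GRBL device profile, absolute coords
G21
G90
G00 X85.38 Y15.43
M3 S293
G1 X81.28 Y18.22 F4212
G1 X80.34 Y23.09 F4212
G1 X83.13 Y27.19 F4212
G1 X88.00 Y28.13 F4212
G1 X92.10 Y25.34 F4212
G1 X93.04 Y20.47 F4212
G1 X90.25 Y16.37 F4212
G1 X85.38 Y15.43 F4212
M5
G00 X13.84 Y45.12
M3 S456
G1 X43.57 Y60.82 F2095
G1 X68.29 Y86.07 F2095
G1 X88.01 Y120.88 F2095
M5
G00 X128.84 Y65.19
M3 S293
G1 X20.04 Y119.26 F4212
G1 X39.63 Y86.55 F4212
M5
G00 X71.51 Y35.67
M3 S293
G1 X129.33 Y36.17 F4212
G1 X75.94 Y120.06 F4212
G1 X71.51 Y35.67 F4212
M5
G00 X0.00 Y0.00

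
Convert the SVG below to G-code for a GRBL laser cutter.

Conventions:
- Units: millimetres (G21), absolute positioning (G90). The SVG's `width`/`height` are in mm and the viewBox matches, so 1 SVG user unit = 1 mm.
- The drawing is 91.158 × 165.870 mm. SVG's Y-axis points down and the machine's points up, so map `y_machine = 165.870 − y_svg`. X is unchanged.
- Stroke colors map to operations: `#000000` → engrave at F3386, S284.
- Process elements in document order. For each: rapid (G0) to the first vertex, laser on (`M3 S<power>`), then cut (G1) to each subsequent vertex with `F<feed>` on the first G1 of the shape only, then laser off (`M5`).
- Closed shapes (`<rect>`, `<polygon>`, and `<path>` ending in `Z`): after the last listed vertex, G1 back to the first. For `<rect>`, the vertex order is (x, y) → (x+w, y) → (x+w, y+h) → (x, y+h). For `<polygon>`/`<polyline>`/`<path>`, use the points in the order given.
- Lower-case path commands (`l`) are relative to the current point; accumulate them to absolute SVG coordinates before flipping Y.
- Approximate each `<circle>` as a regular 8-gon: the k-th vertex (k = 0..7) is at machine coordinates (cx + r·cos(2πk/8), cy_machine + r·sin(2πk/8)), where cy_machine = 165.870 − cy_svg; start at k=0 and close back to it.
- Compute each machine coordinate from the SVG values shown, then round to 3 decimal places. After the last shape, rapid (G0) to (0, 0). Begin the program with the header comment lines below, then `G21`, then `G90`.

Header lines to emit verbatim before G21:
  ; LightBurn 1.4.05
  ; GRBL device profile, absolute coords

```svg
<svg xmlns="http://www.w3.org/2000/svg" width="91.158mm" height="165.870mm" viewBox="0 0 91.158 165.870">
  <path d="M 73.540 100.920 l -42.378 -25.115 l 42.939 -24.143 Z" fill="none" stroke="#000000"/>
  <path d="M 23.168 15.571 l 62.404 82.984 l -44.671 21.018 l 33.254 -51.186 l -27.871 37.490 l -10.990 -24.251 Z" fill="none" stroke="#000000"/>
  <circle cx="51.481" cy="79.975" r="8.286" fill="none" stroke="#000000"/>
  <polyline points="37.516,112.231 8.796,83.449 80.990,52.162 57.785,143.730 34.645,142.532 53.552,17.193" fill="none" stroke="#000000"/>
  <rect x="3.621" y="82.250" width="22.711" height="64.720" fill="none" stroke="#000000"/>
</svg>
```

; LightBurn 1.4.05
; GRBL device profile, absolute coords
G21
G90
G0 X73.540 Y64.950
M3 S284
G1 X31.162 Y90.065 F3386
G1 X74.101 Y114.208
G1 X73.540 Y64.950
M5
G0 X23.168 Y150.299
M3 S284
G1 X85.572 Y67.315 F3386
G1 X40.901 Y46.297
G1 X74.155 Y97.483
G1 X46.284 Y59.993
G1 X35.294 Y84.244
G1 X23.168 Y150.299
M5
G0 X59.767 Y85.895
M3 S284
G1 X57.340 Y91.754 F3386
G1 X51.481 Y94.181
G1 X45.622 Y91.754
G1 X43.195 Y85.895
G1 X45.622 Y80.036
G1 X51.481 Y77.609
G1 X57.340 Y80.036
G1 X59.767 Y85.895
M5
G0 X37.516 Y53.639
M3 S284
G1 X8.796 Y82.421 F3386
G1 X80.990 Y113.708
G1 X57.785 Y22.140
G1 X34.645 Y23.338
G1 X53.552 Y148.677
M5
G0 X3.621 Y83.620
M3 S284
G1 X26.332 Y83.620 F3386
G1 X26.332 Y18.900
G1 X3.621 Y18.900
G1 X3.621 Y83.620
M5
G0 X0.000 Y0.000

Since the viewBox matches the mm dimensions, user units are millimetres directly. The only transform is the Y-flip y_m = 165.870 − y_svg.

Shape 1 is a regular polygon drawn with `<path>`. Its stroke #000000 means engrave at S284, F3386. After flipping Y the toolpath is (73.540,64.950) → (31.162,90.065) → (74.101,114.208) → (73.540,64.950), returning to the start.

Shape 2 is a closed polygon drawn with `<path>`. Its stroke #000000 means engrave at S284, F3386. After flipping Y the toolpath is (23.168,150.299) → (85.572,67.315) → (40.901,46.297) → (74.155,97.483) → (46.284,59.993) → (35.294,84.244) → (23.168,150.299), returning to the start.

Shape 3 is a circle drawn with `<circle>`. Its stroke #000000 means engrave at S284, F3386. After flipping Y the toolpath is (59.767,85.895) → (57.340,91.754) → (51.481,94.181) → (45.622,91.754) → (43.195,85.895) → (45.622,80.036) → (51.481,77.609) → (57.340,80.036) → (59.767,85.895), returning to the start.

Shape 4 is a open polyline drawn with `<polyline>`. Its stroke #000000 means engrave at S284, F3386. After flipping Y the toolpath is (37.516,53.639) → (8.796,82.421) → (80.990,113.708) → (57.785,22.140) → (34.645,23.338) → (53.552,148.677).

Shape 5 is a rectangle drawn with `<rect>`. Its stroke #000000 means engrave at S284, F3386. After flipping Y the toolpath is (3.621,83.620) → (26.332,83.620) → (26.332,18.900) → (3.621,18.900) → (3.621,83.620), returning to the start.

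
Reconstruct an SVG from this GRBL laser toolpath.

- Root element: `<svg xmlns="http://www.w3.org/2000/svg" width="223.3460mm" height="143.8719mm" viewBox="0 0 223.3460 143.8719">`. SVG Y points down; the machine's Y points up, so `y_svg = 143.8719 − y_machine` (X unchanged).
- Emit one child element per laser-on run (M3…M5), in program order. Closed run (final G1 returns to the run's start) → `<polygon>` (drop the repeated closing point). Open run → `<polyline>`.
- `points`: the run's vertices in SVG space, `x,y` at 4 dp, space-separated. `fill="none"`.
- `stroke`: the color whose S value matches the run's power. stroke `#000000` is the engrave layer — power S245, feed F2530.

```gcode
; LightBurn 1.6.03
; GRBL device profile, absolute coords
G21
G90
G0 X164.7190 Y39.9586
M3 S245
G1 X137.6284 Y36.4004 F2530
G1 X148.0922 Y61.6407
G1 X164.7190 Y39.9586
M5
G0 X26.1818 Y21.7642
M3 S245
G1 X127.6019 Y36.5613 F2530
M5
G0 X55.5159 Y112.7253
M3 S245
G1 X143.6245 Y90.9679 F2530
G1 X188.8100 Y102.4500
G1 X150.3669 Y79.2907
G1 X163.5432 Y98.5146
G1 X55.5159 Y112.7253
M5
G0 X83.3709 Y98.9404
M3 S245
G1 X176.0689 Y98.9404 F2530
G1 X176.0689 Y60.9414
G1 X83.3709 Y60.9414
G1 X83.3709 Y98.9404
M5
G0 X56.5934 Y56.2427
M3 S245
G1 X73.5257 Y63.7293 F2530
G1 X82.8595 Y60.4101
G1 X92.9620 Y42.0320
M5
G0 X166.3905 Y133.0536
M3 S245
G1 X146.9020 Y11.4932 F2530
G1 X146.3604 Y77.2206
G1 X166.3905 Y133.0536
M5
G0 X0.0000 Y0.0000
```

Each laser-on run becomes one SVG element. Flip Y back into SVG space with y_svg = 143.8719 − y_machine. Every run uses S245, so all elements get stroke `#000000` (engrave).

Run 1: The run returns to its start, so emit a `<polygon>` with points (Y-flipped): 164.7190,103.9133 137.6284,107.4715 148.0922,82.2312.

Run 2: The run is open, so emit a `<polyline>` with points (Y-flipped): 26.1818,122.1077 127.6019,107.3106.

Run 3: The run returns to its start, so emit a `<polygon>` with points (Y-flipped): 55.5159,31.1466 143.6245,52.9040 188.8100,41.4219 150.3669,64.5812 163.5432,45.3573.

Run 4: The run returns to its start, so emit a `<polygon>` with points (Y-flipped): 83.3709,44.9315 176.0689,44.9315 176.0689,82.9305 83.3709,82.9305.

Run 5: The run is open, so emit a `<polyline>` with points (Y-flipped): 56.5934,87.6292 73.5257,80.1426 82.8595,83.4618 92.9620,101.8399.

Run 6: The run returns to its start, so emit a `<polygon>` with points (Y-flipped): 166.3905,10.8183 146.9020,132.3787 146.3604,66.6513.

<svg xmlns="http://www.w3.org/2000/svg" width="223.3460mm" height="143.8719mm" viewBox="0 0 223.3460 143.8719">
  <polygon points="164.7190,103.9133 137.6284,107.4715 148.0922,82.2312" fill="none" stroke="#000000"/>
  <polyline points="26.1818,122.1077 127.6019,107.3106" fill="none" stroke="#000000"/>
  <polygon points="55.5159,31.1466 143.6245,52.9040 188.8100,41.4219 150.3669,64.5812 163.5432,45.3573" fill="none" stroke="#000000"/>
  <polygon points="83.3709,44.9315 176.0689,44.9315 176.0689,82.9305 83.3709,82.9305" fill="none" stroke="#000000"/>
  <polyline points="56.5934,87.6292 73.5257,80.1426 82.8595,83.4618 92.9620,101.8399" fill="none" stroke="#000000"/>
  <polygon points="166.3905,10.8183 146.9020,132.3787 146.3604,66.6513" fill="none" stroke="#000000"/>
</svg>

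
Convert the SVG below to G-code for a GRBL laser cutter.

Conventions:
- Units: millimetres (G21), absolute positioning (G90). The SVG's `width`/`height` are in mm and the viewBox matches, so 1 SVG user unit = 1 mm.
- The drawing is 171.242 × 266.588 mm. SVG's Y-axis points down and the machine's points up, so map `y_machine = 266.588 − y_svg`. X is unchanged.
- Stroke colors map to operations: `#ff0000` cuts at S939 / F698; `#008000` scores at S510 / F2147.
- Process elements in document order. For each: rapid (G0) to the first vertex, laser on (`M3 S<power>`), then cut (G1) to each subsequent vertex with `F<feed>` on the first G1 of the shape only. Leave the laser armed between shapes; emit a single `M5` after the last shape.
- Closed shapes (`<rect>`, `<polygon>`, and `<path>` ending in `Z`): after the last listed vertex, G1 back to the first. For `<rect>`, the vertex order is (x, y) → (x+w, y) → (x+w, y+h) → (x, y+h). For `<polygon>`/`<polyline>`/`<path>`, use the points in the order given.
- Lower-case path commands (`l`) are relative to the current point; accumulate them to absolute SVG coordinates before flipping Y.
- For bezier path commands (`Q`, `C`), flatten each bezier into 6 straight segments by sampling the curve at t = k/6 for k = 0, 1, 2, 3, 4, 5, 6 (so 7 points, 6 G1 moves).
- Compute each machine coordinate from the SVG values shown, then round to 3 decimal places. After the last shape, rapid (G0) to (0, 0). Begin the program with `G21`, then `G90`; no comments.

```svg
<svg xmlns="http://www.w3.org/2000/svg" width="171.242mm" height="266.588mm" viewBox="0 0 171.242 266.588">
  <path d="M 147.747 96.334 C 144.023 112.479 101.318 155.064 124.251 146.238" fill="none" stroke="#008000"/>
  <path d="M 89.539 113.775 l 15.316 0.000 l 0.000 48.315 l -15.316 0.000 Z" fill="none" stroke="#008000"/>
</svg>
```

Since the viewBox matches the mm dimensions, user units are millimetres directly. The only transform is the Y-flip y_m = 266.588 − y_svg.

Shape 1 is a cubic bezier drawn with `<path>`. Its stroke #008000 means score at S510, F2147. After flipping Y the toolpath is (147.747,170.254) → (143.121,160.339) → (134.904,148.179) → (126.003,135.938) → (119.323,125.778) → (117.770,119.861) → (124.251,120.350).

Shape 2 is a rectangle drawn with `<path>`. Its stroke #008000 means score at S510, F2147. After flipping Y the toolpath is (89.539,152.813) → (104.855,152.813) → (104.855,104.498) → (89.539,104.498) → (89.539,152.813), returning to the start.

G21
G90
G0 X147.747 Y170.254
M3 S510
G1 X143.121 Y160.339 F2147
G1 X134.904 Y148.179
G1 X126.003 Y135.938
G1 X119.323 Y125.778
G1 X117.770 Y119.861
G1 X124.251 Y120.350
G0 X89.539 Y152.813
M3 S510
G1 X104.855 Y152.813 F2147
G1 X104.855 Y104.498
G1 X89.539 Y104.498
G1 X89.539 Y152.813
M5
G0 X0.000 Y0.000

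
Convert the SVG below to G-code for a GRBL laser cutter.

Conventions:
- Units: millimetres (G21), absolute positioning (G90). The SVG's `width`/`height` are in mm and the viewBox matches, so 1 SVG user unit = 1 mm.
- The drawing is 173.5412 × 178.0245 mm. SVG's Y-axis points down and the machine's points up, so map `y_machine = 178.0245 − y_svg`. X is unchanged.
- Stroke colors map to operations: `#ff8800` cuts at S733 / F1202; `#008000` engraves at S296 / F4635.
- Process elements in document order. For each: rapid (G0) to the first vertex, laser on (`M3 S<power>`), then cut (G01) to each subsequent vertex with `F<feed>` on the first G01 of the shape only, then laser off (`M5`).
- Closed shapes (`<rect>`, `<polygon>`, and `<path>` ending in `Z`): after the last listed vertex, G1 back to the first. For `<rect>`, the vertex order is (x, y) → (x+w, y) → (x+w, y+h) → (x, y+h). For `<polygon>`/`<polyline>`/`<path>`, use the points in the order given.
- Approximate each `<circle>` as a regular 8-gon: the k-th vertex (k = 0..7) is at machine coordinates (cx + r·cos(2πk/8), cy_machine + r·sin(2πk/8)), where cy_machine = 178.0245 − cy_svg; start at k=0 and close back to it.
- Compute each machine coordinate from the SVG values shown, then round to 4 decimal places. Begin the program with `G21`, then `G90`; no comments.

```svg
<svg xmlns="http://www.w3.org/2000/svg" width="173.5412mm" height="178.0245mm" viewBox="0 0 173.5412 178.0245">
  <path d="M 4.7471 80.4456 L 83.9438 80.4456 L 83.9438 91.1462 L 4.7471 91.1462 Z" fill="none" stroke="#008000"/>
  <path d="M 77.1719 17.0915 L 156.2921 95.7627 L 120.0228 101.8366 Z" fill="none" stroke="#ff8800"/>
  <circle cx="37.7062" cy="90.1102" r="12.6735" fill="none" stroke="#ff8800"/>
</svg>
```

Since the viewBox matches the mm dimensions, user units are millimetres directly. The only transform is the Y-flip y_m = 178.0245 − y_svg.

Shape 1 is a rectangle drawn with `<path>`. Its stroke #008000 means engrave at S296, F4635. After flipping Y the toolpath is (4.7471,97.5789) → (83.9438,97.5789) → (83.9438,86.8783) → (4.7471,86.8783) → (4.7471,97.5789), returning to the start.

Shape 2 is a closed polygon drawn with `<path>`. Its stroke #ff8800 means cut at S733, F1202. After flipping Y the toolpath is (77.1719,160.9330) → (156.2921,82.2618) → (120.0228,76.1879) → (77.1719,160.9330), returning to the start.

Shape 3 is a circle drawn with `<circle>`. Its stroke #ff8800 means cut at S733, F1202. After flipping Y the toolpath is (50.3797,87.9143) → (46.6677,96.8758) → (37.7062,100.5878) → (28.7447,96.8758) → (25.0327,87.9143) → (28.7447,78.9528) → (37.7062,75.2408) → (46.6677,78.9528) → (50.3797,87.9143), returning to the start.

G21
G90
G0 X4.7471 Y97.5789
M3 S296
G01 X83.9438 Y97.5789 F4635
G01 X83.9438 Y86.8783
G01 X4.7471 Y86.8783
G01 X4.7471 Y97.5789
M5
G0 X77.1719 Y160.9330
M3 S733
G01 X156.2921 Y82.2618 F1202
G01 X120.0228 Y76.1879
G01 X77.1719 Y160.9330
M5
G0 X50.3797 Y87.9143
M3 S733
G01 X46.6677 Y96.8758 F1202
G01 X37.7062 Y100.5878
G01 X28.7447 Y96.8758
G01 X25.0327 Y87.9143
G01 X28.7447 Y78.9528
G01 X37.7062 Y75.2408
G01 X46.6677 Y78.9528
G01 X50.3797 Y87.9143
M5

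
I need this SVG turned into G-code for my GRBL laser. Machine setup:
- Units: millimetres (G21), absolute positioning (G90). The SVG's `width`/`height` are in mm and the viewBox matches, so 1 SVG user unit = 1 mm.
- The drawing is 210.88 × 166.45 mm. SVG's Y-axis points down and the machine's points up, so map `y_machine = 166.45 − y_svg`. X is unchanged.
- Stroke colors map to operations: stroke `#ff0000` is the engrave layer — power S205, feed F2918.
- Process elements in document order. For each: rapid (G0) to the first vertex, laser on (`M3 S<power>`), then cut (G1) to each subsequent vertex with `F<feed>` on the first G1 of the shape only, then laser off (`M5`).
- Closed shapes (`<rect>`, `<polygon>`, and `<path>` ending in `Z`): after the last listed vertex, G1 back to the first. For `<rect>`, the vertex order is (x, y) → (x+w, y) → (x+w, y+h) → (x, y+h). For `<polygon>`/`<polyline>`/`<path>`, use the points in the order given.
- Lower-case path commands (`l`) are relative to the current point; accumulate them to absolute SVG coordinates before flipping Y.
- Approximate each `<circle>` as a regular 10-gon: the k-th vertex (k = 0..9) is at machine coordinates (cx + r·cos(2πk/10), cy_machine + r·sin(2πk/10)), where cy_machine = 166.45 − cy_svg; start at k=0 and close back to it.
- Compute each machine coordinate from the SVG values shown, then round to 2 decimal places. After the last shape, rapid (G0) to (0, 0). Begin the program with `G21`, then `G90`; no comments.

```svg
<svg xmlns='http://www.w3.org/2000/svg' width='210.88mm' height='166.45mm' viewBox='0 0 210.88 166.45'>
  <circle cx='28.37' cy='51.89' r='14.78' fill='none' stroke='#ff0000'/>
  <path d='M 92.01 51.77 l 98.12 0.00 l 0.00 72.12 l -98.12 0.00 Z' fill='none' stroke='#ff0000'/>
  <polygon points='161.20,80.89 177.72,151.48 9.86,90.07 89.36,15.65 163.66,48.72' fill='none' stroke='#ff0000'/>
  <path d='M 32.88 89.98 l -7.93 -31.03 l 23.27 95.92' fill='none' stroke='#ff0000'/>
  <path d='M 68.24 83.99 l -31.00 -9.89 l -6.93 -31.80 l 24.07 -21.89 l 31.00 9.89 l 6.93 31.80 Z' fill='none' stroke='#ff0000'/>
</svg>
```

Since the viewBox matches the mm dimensions, user units are millimetres directly. The only transform is the Y-flip y_m = 166.45 − y_svg.

Shape 1 is a circle drawn with `<circle>`. Its stroke #ff0000 means engrave at S205, F2918. After flipping Y the toolpath is (43.15,114.56) → (40.33,123.25) → (32.94,128.62) → (23.80,128.62) → (16.41,123.25) → (13.59,114.56) → (16.41,105.87) → (23.80,100.50) → (32.94,100.50) → (40.33,105.87) → (43.15,114.56), returning to the start.

Shape 2 is a rectangle drawn with `<path>`. Its stroke #ff0000 means engrave at S205, F2918. After flipping Y the toolpath is (92.01,114.68) → (190.13,114.68) → (190.13,42.56) → (92.01,42.56) → (92.01,114.68), returning to the start.

Shape 3 is a closed polygon drawn with `<polygon>`. Its stroke #ff0000 means engrave at S205, F2918. After flipping Y the toolpath is (161.20,85.56) → (177.72,14.97) → (9.86,76.38) → (89.36,150.80) → (163.66,117.73) → (161.20,85.56), returning to the start.

Shape 4 is a open polyline drawn with `<path>`. Its stroke #ff0000 means engrave at S205, F2918. After flipping Y the toolpath is (32.88,76.47) → (24.95,107.50) → (48.22,11.58).

Shape 5 is a regular polygon drawn with `<path>`. Its stroke #ff0000 means engrave at S205, F2918. After flipping Y the toolpath is (68.24,82.46) → (37.24,92.35) → (30.31,124.15) → (54.38,146.04) → (85.38,136.15) → (92.31,104.35) → (68.24,82.46), returning to the start.

G21
G90
G0 X43.15 Y114.56
M3 S205
G1 X40.33 Y123.25 F2918
G1 X32.94 Y128.62
G1 X23.80 Y128.62
G1 X16.41 Y123.25
G1 X13.59 Y114.56
G1 X16.41 Y105.87
G1 X23.80 Y100.50
G1 X32.94 Y100.50
G1 X40.33 Y105.87
G1 X43.15 Y114.56
M5
G0 X92.01 Y114.68
M3 S205
G1 X190.13 Y114.68 F2918
G1 X190.13 Y42.56
G1 X92.01 Y42.56
G1 X92.01 Y114.68
M5
G0 X161.20 Y85.56
M3 S205
G1 X177.72 Y14.97 F2918
G1 X9.86 Y76.38
G1 X89.36 Y150.80
G1 X163.66 Y117.73
G1 X161.20 Y85.56
M5
G0 X32.88 Y76.47
M3 S205
G1 X24.95 Y107.50 F2918
G1 X48.22 Y11.58
M5
G0 X68.24 Y82.46
M3 S205
G1 X37.24 Y92.35 F2918
G1 X30.31 Y124.15
G1 X54.38 Y146.04
G1 X85.38 Y136.15
G1 X92.31 Y104.35
G1 X68.24 Y82.46
M5
G0 X0.00 Y0.00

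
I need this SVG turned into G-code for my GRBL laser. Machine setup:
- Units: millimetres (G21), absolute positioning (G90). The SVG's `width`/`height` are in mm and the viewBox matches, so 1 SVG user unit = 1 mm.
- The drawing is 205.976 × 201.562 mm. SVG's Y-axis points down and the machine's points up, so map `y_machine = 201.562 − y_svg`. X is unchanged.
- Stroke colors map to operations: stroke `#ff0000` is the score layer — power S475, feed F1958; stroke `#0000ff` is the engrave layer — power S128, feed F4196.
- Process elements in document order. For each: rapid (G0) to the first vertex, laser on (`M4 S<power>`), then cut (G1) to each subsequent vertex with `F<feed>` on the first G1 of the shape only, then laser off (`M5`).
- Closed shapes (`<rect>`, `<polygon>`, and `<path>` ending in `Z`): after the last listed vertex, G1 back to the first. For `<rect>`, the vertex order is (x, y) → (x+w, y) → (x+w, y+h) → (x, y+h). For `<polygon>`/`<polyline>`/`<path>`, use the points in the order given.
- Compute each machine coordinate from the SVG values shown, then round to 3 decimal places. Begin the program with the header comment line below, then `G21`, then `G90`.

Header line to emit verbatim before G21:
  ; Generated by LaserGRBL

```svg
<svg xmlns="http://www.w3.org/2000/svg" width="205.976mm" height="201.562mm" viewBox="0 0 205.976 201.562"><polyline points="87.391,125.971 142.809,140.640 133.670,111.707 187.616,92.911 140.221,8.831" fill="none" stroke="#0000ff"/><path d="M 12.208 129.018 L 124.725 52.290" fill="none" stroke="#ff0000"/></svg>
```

1 u = 1 mm; y_m = 201.562 − y.

[1] `<polyline>` open polyline, #0000ff→engrave S128 F4196: (87.391,75.591) → (142.809,60.922) → (133.670,89.855) → (187.616,108.651) → (140.221,192.731)

[2] `<path>` line segment, #ff0000→score S475 F1958: (12.208,72.544) → (124.725,149.272)

; Generated by LaserGRBL
G21
G90
G0 X87.391 Y75.591
M4 S128
G1 X142.809 Y60.922 F4196
G1 X133.670 Y89.855
G1 X187.616 Y108.651
G1 X140.221 Y192.731
M5
G0 X12.208 Y72.544
M4 S475
G1 X124.725 Y149.272 F1958
M5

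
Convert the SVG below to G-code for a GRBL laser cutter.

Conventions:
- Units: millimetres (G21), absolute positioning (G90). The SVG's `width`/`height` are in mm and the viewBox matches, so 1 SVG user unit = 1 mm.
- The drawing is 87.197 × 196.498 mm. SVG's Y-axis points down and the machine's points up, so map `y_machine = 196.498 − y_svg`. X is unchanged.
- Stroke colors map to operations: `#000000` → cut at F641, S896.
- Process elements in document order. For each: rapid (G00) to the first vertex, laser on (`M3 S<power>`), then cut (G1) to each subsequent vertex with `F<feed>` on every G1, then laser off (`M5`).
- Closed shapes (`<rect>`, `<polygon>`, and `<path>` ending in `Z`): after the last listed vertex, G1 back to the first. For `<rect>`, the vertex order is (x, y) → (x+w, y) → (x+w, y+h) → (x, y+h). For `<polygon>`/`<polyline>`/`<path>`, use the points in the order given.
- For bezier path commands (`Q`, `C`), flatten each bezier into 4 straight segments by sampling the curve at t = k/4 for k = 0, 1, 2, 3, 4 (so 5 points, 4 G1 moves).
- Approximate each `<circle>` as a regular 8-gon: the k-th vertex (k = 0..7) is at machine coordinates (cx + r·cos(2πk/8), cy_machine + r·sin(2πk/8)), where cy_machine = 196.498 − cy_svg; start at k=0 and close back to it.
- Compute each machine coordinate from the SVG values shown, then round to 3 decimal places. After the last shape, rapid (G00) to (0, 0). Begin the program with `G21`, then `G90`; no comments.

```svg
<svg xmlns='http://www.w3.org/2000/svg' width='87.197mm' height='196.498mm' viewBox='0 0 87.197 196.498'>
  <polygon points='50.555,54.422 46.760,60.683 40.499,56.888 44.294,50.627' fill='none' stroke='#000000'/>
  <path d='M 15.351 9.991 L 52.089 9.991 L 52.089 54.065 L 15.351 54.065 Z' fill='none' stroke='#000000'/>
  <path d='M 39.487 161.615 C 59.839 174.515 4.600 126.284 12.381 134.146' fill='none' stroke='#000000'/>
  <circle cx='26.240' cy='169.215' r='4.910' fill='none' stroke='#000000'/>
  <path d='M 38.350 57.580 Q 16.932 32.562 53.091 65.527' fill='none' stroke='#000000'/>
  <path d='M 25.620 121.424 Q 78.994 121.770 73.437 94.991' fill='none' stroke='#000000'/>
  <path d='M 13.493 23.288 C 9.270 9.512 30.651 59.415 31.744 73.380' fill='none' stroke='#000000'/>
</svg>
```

G21
G90
G00 X50.555 Y142.076
M3 S896
G1 X46.760 Y135.815 F641
G1 X40.499 Y139.610 F641
G1 X44.294 Y145.871 F641
G1 X50.555 Y142.076 F641
M5
G00 X15.351 Y186.507
M3 S896
G1 X52.089 Y186.507 F641
G1 X52.089 Y142.433 F641
G1 X15.351 Y142.433 F641
G1 X15.351 Y186.507 F641
M5
G00 X39.487 Y34.883
M3 S896
G1 X42.743 Y34.838 F641
G1 X30.648 Y46.728 F641
G1 X16.196 Y59.563 F641
G1 X12.381 Y62.352 F641
M5
G00 X31.150 Y27.283
M3 S896
G1 X29.712 Y30.755 F641
G1 X26.240 Y32.193 F641
G1 X22.768 Y30.755 F641
G1 X21.330 Y27.283 F641
G1 X22.768 Y23.811 F641
G1 X26.240 Y22.373 F641
G1 X29.712 Y23.811 F641
G1 X31.150 Y27.283 F641
M5
G00 X38.350 Y138.918
M3 S896
G1 X31.240 Y147.803 F641
G1 X31.326 Y149.440 F641
G1 X38.610 Y143.830 F641
G1 X53.091 Y130.971 F641
M5
G00 X25.620 Y75.074
M3 S896
G1 X48.624 Y76.596 F641
G1 X64.261 Y81.509 F641
G1 X72.532 Y89.813 F641
G1 X73.437 Y101.507 F641
M5
G00 X13.493 Y173.210
M3 S896
G1 X14.409 Y173.159 F641
G1 X20.625 Y158.567 F641
G1 X27.837 Y138.774 F641
G1 X31.744 Y123.118 F641
M5
G00 X0.000 Y0.000

Since the viewBox matches the mm dimensions, user units are millimetres directly. The only transform is the Y-flip y_m = 196.498 − y_svg.

Shape 1 is a regular polygon drawn with `<polygon>`. Its stroke #000000 means cut at S896, F641. After flipping Y the toolpath is (50.555,142.076) → (46.760,135.815) → (40.499,139.610) → (44.294,145.871) → (50.555,142.076), returning to the start.

Shape 2 is a rectangle drawn with `<path>`. Its stroke #000000 means cut at S896, F641. After flipping Y the toolpath is (15.351,186.507) → (52.089,186.507) → (52.089,142.433) → (15.351,142.433) → (15.351,186.507), returning to the start.

Shape 3 is a cubic bezier drawn with `<path>`. Its stroke #000000 means cut at S896, F641. After flipping Y the toolpath is (39.487,34.883) → (42.743,34.838) → (30.648,46.728) → (16.196,59.563) → (12.381,62.352).

Shape 4 is a circle drawn with `<circle>`. Its stroke #000000 means cut at S896, F641. After flipping Y the toolpath is (31.150,27.283) → (29.712,30.755) → (26.240,32.193) → (22.768,30.755) → (21.330,27.283) → (22.768,23.811) → (26.240,22.373) → (29.712,23.811) → (31.150,27.283), returning to the start.

Shape 5 is a quadratic bezier drawn with `<path>`. Its stroke #000000 means cut at S896, F641. After flipping Y the toolpath is (38.350,138.918) → (31.240,147.803) → (31.326,149.440) → (38.610,143.830) → (53.091,130.971).

Shape 6 is a quadratic bezier drawn with `<path>`. Its stroke #000000 means cut at S896, F641. After flipping Y the toolpath is (25.620,75.074) → (48.624,76.596) → (64.261,81.509) → (72.532,89.813) → (73.437,101.507).

Shape 7 is a cubic bezier drawn with `<path>`. Its stroke #000000 means cut at S896, F641. After flipping Y the toolpath is (13.493,173.210) → (14.409,173.159) → (20.625,158.567) → (27.837,138.774) → (31.744,123.118).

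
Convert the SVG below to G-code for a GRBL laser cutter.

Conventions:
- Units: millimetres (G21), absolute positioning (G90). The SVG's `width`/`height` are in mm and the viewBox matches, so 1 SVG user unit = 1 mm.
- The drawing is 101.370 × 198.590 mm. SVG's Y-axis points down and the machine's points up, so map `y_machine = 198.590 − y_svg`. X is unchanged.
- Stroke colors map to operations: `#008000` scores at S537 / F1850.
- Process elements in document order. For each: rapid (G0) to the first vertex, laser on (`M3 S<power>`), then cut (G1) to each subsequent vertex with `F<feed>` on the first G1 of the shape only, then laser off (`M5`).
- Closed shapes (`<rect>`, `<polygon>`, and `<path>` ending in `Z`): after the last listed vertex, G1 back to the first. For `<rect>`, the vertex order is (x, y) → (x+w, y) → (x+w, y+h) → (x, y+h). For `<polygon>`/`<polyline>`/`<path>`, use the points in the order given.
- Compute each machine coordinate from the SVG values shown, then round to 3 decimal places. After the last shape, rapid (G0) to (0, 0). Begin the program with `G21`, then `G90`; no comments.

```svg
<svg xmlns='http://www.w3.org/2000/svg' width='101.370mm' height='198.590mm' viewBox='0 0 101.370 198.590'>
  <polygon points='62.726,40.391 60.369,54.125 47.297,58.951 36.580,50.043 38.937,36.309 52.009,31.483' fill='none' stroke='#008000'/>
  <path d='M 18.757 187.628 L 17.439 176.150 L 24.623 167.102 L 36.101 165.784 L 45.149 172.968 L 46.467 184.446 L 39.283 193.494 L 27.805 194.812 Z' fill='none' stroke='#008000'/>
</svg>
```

viewBox `0 0 101.370 198.590` with mm width/height → 1 unit = 1 mm. Flip: y_m = 198.590 − y_svg.

**Shape 1** — `<polygon>` regular polygon, stroke `#008000` → score (S537, F1850). Machine vertices: (62.726,158.199) → (60.369,144.465) → (47.297,139.639) → (36.580,148.547) → (38.937,162.281) → (52.009,167.107) → (62.726,158.199). Closed: final G1 returns to the first vertex.

**Shape 2** — `<path>` regular polygon, stroke `#008000` → score (S537, F1850). Machine vertices: (18.757,10.962) → (17.439,22.440) → (24.623,31.488) → (36.101,32.806) → (45.149,25.622) → (46.467,14.144) → (39.283,5.096) → (27.805,3.778) → (18.757,10.962). Closed: final G1 returns to the first vertex.

G21
G90
G0 X62.726 Y158.199
M3 S537
G1 X60.369 Y144.465 F1850
G1 X47.297 Y139.639
G1 X36.580 Y148.547
G1 X38.937 Y162.281
G1 X52.009 Y167.107
G1 X62.726 Y158.199
M5
G0 X18.757 Y10.962
M3 S537
G1 X17.439 Y22.440 F1850
G1 X24.623 Y31.488
G1 X36.101 Y32.806
G1 X45.149 Y25.622
G1 X46.467 Y14.144
G1 X39.283 Y5.096
G1 X27.805 Y3.778
G1 X18.757 Y10.962
M5
G0 X0.000 Y0.000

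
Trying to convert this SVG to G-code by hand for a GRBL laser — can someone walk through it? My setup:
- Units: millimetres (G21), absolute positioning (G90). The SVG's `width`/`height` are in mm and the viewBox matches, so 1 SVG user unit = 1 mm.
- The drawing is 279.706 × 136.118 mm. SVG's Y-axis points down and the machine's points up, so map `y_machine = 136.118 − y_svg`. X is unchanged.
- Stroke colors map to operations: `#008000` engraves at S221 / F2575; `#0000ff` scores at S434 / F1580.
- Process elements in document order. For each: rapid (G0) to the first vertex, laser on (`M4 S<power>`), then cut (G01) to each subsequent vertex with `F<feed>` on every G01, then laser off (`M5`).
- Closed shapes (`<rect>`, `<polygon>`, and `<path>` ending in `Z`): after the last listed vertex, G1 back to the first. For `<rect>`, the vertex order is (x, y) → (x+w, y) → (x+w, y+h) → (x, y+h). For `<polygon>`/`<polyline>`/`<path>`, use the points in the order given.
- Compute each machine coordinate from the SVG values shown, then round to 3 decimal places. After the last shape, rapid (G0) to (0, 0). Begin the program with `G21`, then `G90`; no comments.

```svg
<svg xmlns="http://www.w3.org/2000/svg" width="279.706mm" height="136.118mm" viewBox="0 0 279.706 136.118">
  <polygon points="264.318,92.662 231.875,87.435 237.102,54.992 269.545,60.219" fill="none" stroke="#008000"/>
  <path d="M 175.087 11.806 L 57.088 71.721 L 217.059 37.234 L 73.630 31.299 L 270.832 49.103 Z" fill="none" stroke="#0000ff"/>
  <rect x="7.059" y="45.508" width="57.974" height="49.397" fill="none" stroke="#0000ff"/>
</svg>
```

G21
G90
G0 X264.318 Y43.456
M4 S221
G01 X231.875 Y48.683 F2575
G01 X237.102 Y81.126 F2575
G01 X269.545 Y75.899 F2575
G01 X264.318 Y43.456 F2575
M5
G0 X175.087 Y124.312
M4 S434
G01 X57.088 Y64.397 F1580
G01 X217.059 Y98.884 F1580
G01 X73.630 Y104.819 F1580
G01 X270.832 Y87.015 F1580
G01 X175.087 Y124.312 F1580
M5
G0 X7.059 Y90.610
M4 S434
G01 X65.033 Y90.610 F1580
G01 X65.033 Y41.213 F1580
G01 X7.059 Y41.213 F1580
G01 X7.059 Y90.610 F1580
M5
G0 X0.000 Y0.000

viewBox `0 0 279.706 136.118` with mm width/height → 1 unit = 1 mm. Flip: y_m = 136.118 − y_svg.

**Shape 1** — `<polygon>` regular polygon, stroke `#008000` → engrave (S221, F2575). Machine vertices: (264.318,43.456) → (231.875,48.683) → (237.102,81.126) → (269.545,75.899) → (264.318,43.456). Closed: final G1 returns to the first vertex.

**Shape 2** — `<path>` closed polygon, stroke `#0000ff` → score (S434, F1580). Machine vertices: (175.087,124.312) → (57.088,64.397) → (217.059,98.884) → (73.630,104.819) → (270.832,87.015) → (175.087,124.312). Closed: final G1 returns to the first vertex.

**Shape 3** — `<rect>` rectangle, stroke `#0000ff` → score (S434, F1580). Machine vertices: (7.059,90.610) → (65.033,90.610) → (65.033,41.213) → (7.059,41.213) → (7.059,90.610). Closed: final G1 returns to the first vertex.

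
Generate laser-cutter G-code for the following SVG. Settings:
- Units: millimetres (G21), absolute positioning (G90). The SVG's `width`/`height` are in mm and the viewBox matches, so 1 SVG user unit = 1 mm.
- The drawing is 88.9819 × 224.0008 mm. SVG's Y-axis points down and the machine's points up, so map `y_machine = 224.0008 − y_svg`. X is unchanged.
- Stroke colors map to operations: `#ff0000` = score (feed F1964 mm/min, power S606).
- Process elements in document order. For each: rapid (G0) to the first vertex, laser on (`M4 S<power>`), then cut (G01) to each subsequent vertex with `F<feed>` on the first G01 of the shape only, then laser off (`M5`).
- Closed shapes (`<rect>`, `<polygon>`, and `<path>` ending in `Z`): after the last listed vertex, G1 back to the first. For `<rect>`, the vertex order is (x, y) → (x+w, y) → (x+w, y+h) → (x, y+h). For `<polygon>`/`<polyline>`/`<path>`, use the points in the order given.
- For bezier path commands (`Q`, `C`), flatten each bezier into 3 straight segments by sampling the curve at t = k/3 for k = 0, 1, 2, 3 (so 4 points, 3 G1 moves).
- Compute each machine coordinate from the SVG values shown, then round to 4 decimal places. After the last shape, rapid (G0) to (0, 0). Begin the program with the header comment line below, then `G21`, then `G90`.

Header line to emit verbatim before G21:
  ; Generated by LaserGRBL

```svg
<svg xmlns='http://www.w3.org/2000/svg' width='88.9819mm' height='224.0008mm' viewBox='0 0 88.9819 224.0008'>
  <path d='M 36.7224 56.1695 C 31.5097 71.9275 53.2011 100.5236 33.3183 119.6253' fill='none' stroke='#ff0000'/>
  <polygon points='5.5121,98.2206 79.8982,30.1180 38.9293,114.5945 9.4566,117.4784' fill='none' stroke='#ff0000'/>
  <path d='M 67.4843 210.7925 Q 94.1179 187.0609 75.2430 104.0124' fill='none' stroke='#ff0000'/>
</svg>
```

viewBox `0 0 88.9819 224.0008` with mm width/height → 1 unit = 1 mm. Flip: y_m = 224.0008 − y_svg.

**Shape 1** — `<path>` cubic bezier, stroke `#ff0000` → score (S606, F1964). Control points (SVG): P0=(36.7224,56.1695), P1=(31.5097,71.9275), P2=(53.2011,100.5236), P3=(33.3183,119.6253); sampled at t=k/3. Machine vertices: (36.7224,167.8313) → (37.9415,148.6211) → (41.8793,125.8149) → (33.3183,104.3755). Open path.

**Shape 2** — `<polygon>` closed polygon, stroke `#ff0000` → score (S606, F1964). Machine vertices: (5.5121,125.7802) → (79.8982,193.8828) → (38.9293,109.4063) → (9.4566,106.5224) → (5.5121,125.7802). Closed: final G1 returns to the first vertex.

**Shape 3** — `<path>` quadratic bezier, stroke `#ff0000` → score (S606, F1964). Control points (SVG): P0=(67.4843,210.7925), P1=(94.1179,187.0609), P2=(75.2430,104.0124); sampled at t=k/3. Machine vertices: (67.4843,13.2083) → (80.1835,35.6201) → (82.7698,71.2135) → (75.2430,119.9884). Open path.

; Generated by LaserGRBL
G21
G90
G0 X36.7224 Y167.8313
M4 S606
G01 X37.9415 Y148.6211 F1964
G01 X41.8793 Y125.8149
G01 X33.3183 Y104.3755
M5
G0 X5.5121 Y125.7802
M4 S606
G01 X79.8982 Y193.8828 F1964
G01 X38.9293 Y109.4063
G01 X9.4566 Y106.5224
G01 X5.5121 Y125.7802
M5
G0 X67.4843 Y13.2083
M4 S606
G01 X80.1835 Y35.6201 F1964
G01 X82.7698 Y71.2135
G01 X75.2430 Y119.9884
M5
G0 X0.0000 Y0.0000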